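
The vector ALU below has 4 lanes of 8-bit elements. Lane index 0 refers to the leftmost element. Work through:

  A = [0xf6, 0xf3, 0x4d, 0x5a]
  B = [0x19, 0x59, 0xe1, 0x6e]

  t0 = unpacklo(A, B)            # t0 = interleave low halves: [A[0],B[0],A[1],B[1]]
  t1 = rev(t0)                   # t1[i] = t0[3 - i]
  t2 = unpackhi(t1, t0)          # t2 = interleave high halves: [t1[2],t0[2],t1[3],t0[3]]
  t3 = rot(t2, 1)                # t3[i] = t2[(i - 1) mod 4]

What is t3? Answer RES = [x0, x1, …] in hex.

→ t0 |f6|19|f3|59|
→ t1 |59|f3|19|f6|
→ t2 |19|f3|f6|59|
→ t3 |59|19|f3|f6|

RES = [0x59, 0x19, 0xf3, 0xf6]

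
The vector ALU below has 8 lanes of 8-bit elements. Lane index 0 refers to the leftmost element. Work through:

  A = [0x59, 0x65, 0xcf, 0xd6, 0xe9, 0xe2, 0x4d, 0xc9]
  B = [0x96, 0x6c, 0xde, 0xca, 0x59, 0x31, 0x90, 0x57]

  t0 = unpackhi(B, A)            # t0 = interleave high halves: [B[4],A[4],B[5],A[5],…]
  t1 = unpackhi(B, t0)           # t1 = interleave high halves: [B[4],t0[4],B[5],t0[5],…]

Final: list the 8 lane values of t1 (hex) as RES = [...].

RES = [ 0x59  0x90  0x31  0x4d  0x90  0x57  0x57  0xc9 ]

→ t0 |59|e9|31|e2|90|4d|57|c9|
→ t1 |59|90|31|4d|90|57|57|c9|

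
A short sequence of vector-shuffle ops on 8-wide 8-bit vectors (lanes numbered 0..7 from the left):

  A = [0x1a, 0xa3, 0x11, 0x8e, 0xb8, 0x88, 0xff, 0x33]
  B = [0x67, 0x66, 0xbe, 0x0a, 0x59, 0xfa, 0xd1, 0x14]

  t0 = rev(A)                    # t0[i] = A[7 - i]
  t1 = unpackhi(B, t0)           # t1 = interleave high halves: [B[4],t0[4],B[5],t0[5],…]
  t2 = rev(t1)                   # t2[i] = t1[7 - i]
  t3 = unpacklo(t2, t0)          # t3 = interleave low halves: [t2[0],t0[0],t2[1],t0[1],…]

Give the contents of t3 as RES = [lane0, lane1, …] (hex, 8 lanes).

RES = [ 0x1a  0x33  0x14  0xff  0xa3  0x88  0xd1  0xb8 ]

t0 = [0x33, 0xff, 0x88, 0xb8, 0x8e, 0x11, 0xa3, 0x1a]
t1 = [0x59, 0x8e, 0xfa, 0x11, 0xd1, 0xa3, 0x14, 0x1a]
t2 = [0x1a, 0x14, 0xa3, 0xd1, 0x11, 0xfa, 0x8e, 0x59]
t3 = [0x1a, 0x33, 0x14, 0xff, 0xa3, 0x88, 0xd1, 0xb8]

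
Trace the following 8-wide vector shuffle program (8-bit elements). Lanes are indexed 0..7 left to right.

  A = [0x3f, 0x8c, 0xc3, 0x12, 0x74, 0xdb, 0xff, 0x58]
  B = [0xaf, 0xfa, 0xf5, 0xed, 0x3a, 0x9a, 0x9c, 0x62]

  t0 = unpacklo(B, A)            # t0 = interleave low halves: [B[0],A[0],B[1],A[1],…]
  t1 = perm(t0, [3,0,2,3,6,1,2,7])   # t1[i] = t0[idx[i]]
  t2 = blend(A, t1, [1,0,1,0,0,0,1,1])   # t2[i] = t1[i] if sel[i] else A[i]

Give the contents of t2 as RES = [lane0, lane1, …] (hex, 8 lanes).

RES = [ 0x8c  0x8c  0xfa  0x12  0x74  0xdb  0xfa  0x12 ]

t0 = [0xaf, 0x3f, 0xfa, 0x8c, 0xf5, 0xc3, 0xed, 0x12]
t1 = [0x8c, 0xaf, 0xfa, 0x8c, 0xed, 0x3f, 0xfa, 0x12]
t2 = [0x8c, 0x8c, 0xfa, 0x12, 0x74, 0xdb, 0xfa, 0x12]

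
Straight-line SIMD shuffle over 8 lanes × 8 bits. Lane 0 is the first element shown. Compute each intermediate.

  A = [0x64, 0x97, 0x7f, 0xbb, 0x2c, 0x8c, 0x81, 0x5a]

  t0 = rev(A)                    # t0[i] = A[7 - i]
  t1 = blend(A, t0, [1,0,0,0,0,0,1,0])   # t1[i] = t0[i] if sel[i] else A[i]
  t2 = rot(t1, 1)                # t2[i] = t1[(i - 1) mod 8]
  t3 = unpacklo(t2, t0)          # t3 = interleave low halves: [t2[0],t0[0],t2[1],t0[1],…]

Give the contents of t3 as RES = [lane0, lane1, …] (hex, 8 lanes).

RES = [ 0x5a  0x5a  0x5a  0x81  0x97  0x8c  0x7f  0x2c ]

t0 = [0x5a, 0x81, 0x8c, 0x2c, 0xbb, 0x7f, 0x97, 0x64]
t1 = [0x5a, 0x97, 0x7f, 0xbb, 0x2c, 0x8c, 0x97, 0x5a]
t2 = [0x5a, 0x5a, 0x97, 0x7f, 0xbb, 0x2c, 0x8c, 0x97]
t3 = [0x5a, 0x5a, 0x5a, 0x81, 0x97, 0x8c, 0x7f, 0x2c]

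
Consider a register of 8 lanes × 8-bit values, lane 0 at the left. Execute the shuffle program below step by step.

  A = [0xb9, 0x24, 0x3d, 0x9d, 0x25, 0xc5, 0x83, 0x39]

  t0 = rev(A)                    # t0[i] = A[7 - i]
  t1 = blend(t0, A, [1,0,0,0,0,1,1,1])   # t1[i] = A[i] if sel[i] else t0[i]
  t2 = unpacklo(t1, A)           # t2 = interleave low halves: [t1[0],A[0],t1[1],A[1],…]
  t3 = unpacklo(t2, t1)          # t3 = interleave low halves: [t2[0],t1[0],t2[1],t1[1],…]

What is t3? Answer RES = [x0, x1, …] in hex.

RES = [ 0xb9  0xb9  0xb9  0x83  0x83  0xc5  0x24  0x25 ]

t0 = [0x39, 0x83, 0xc5, 0x25, 0x9d, 0x3d, 0x24, 0xb9]
t1 = [0xb9, 0x83, 0xc5, 0x25, 0x9d, 0xc5, 0x83, 0x39]
t2 = [0xb9, 0xb9, 0x83, 0x24, 0xc5, 0x3d, 0x25, 0x9d]
t3 = [0xb9, 0xb9, 0xb9, 0x83, 0x83, 0xc5, 0x24, 0x25]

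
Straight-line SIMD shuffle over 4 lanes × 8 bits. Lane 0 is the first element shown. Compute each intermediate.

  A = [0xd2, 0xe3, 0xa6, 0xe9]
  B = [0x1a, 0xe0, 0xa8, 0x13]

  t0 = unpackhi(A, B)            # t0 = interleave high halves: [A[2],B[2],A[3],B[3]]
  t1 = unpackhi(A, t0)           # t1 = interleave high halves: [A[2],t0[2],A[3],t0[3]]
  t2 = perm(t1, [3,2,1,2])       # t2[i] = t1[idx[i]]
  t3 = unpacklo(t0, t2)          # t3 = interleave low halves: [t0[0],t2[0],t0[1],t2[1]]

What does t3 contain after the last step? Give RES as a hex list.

RES = [ 0xa6  0x13  0xa8  0xe9 ]

t0 = [0xa6, 0xa8, 0xe9, 0x13]
t1 = [0xa6, 0xe9, 0xe9, 0x13]
t2 = [0x13, 0xe9, 0xe9, 0xe9]
t3 = [0xa6, 0x13, 0xa8, 0xe9]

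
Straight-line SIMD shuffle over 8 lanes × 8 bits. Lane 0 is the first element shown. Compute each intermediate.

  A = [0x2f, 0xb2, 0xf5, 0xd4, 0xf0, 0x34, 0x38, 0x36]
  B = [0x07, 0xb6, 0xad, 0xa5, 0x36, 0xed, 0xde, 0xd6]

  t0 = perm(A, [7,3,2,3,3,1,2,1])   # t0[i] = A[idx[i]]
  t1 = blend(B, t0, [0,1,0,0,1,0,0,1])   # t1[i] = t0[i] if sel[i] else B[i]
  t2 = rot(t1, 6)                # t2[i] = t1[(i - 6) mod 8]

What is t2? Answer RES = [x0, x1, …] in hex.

RES = [ 0xad  0xa5  0xd4  0xed  0xde  0xb2  0x07  0xd4 ]

→ t0 |36|d4|f5|d4|d4|b2|f5|b2|
→ t1 |07|d4|ad|a5|d4|ed|de|b2|
→ t2 |ad|a5|d4|ed|de|b2|07|d4|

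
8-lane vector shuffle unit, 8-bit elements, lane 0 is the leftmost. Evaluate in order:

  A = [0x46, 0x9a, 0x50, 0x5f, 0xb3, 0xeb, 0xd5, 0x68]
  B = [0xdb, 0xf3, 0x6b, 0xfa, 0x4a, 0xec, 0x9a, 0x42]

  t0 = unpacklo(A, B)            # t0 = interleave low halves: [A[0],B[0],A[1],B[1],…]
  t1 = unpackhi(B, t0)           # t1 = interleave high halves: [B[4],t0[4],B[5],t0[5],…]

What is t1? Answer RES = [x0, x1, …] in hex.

  t0: 46 db 9a f3 50 6b 5f fa
  t1: 4a 50 ec 6b 9a 5f 42 fa

RES = [ 0x4a  0x50  0xec  0x6b  0x9a  0x5f  0x42  0xfa ]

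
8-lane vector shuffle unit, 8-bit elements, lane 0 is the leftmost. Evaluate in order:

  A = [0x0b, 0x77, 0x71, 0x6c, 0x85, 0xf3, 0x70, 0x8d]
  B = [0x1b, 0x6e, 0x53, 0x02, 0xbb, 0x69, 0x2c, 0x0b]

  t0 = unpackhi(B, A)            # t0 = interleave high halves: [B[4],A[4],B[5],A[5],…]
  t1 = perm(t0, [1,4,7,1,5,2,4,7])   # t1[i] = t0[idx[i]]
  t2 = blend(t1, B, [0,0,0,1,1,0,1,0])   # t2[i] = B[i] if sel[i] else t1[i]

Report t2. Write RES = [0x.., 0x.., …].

RES = [0x85, 0x2c, 0x8d, 0x02, 0xbb, 0x69, 0x2c, 0x8d]

t0 = [0xbb, 0x85, 0x69, 0xf3, 0x2c, 0x70, 0x0b, 0x8d]
t1 = [0x85, 0x2c, 0x8d, 0x85, 0x70, 0x69, 0x2c, 0x8d]
t2 = [0x85, 0x2c, 0x8d, 0x02, 0xbb, 0x69, 0x2c, 0x8d]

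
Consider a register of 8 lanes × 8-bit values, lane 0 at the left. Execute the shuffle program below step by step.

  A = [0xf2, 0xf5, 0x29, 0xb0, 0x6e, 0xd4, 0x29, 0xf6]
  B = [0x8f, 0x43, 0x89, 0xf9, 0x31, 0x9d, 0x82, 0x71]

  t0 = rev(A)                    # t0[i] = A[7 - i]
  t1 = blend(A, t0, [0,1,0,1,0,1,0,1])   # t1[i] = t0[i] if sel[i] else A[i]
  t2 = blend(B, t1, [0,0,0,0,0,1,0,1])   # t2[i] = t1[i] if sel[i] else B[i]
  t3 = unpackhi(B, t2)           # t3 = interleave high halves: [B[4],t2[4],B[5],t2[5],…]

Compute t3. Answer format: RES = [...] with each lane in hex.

RES = [ 0x31  0x31  0x9d  0x29  0x82  0x82  0x71  0xf2 ]

  t0: f6 29 d4 6e b0 29 f5 f2
  t1: f2 29 29 6e 6e 29 29 f2
  t2: 8f 43 89 f9 31 29 82 f2
  t3: 31 31 9d 29 82 82 71 f2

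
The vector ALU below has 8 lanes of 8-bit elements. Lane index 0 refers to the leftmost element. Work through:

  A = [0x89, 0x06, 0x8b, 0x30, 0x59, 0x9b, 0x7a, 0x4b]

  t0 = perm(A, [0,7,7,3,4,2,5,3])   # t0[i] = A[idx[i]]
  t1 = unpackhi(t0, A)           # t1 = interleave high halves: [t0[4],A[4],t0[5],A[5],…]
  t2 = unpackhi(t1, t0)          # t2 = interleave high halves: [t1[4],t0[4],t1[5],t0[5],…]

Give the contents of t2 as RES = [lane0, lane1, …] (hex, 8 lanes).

RES = [ 0x9b  0x59  0x7a  0x8b  0x30  0x9b  0x4b  0x30 ]

→ t0 |89|4b|4b|30|59|8b|9b|30|
→ t1 |59|59|8b|9b|9b|7a|30|4b|
→ t2 |9b|59|7a|8b|30|9b|4b|30|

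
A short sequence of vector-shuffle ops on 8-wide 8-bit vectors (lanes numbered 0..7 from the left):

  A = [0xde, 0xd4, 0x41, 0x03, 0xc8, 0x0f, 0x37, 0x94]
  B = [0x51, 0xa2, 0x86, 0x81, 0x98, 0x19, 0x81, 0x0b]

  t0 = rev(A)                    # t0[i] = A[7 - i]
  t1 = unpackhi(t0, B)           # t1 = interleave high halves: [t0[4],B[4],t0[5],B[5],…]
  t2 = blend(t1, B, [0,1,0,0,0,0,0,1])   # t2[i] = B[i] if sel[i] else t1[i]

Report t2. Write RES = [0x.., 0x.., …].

→ t0 |94|37|0f|c8|03|41|d4|de|
→ t1 |03|98|41|19|d4|81|de|0b|
→ t2 |03|a2|41|19|d4|81|de|0b|

RES = [0x03, 0xa2, 0x41, 0x19, 0xd4, 0x81, 0xde, 0x0b]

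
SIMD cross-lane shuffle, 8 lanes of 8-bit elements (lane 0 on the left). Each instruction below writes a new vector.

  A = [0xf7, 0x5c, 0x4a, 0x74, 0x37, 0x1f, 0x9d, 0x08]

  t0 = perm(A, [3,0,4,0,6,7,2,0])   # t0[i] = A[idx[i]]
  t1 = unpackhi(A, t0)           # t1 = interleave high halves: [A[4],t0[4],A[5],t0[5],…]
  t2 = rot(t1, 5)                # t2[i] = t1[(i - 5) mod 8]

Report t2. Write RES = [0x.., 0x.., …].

  t0: 74 f7 37 f7 9d 08 4a f7
  t1: 37 9d 1f 08 9d 4a 08 f7
  t2: 08 9d 4a 08 f7 37 9d 1f

RES = [0x08, 0x9d, 0x4a, 0x08, 0xf7, 0x37, 0x9d, 0x1f]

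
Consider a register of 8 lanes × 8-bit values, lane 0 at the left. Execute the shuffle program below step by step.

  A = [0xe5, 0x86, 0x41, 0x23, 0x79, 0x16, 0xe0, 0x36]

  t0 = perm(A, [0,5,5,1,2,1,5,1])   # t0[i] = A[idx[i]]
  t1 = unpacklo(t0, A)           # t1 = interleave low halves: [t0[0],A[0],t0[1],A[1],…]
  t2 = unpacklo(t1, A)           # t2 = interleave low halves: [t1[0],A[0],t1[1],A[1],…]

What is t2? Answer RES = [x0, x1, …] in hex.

RES = [0xe5, 0xe5, 0xe5, 0x86, 0x16, 0x41, 0x86, 0x23]

→ t0 |e5|16|16|86|41|86|16|86|
→ t1 |e5|e5|16|86|16|41|86|23|
→ t2 |e5|e5|e5|86|16|41|86|23|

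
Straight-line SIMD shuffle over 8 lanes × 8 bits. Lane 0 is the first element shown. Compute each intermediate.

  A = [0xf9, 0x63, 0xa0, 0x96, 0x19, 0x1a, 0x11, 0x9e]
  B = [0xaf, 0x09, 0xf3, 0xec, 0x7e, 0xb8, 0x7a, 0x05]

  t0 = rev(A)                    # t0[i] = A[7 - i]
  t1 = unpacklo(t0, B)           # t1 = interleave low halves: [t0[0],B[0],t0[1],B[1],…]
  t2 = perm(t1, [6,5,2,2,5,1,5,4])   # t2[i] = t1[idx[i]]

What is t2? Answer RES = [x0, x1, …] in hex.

→ t0 |9e|11|1a|19|96|a0|63|f9|
→ t1 |9e|af|11|09|1a|f3|19|ec|
→ t2 |19|f3|11|11|f3|af|f3|1a|

RES = [0x19, 0xf3, 0x11, 0x11, 0xf3, 0xaf, 0xf3, 0x1a]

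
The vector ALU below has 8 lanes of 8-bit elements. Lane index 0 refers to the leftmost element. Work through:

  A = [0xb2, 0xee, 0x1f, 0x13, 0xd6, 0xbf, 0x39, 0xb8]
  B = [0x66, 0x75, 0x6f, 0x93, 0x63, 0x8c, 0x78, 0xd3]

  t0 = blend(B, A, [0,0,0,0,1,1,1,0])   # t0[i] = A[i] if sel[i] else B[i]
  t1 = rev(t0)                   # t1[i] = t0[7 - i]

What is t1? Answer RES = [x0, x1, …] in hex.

RES = [0xd3, 0x39, 0xbf, 0xd6, 0x93, 0x6f, 0x75, 0x66]

t0 = [0x66, 0x75, 0x6f, 0x93, 0xd6, 0xbf, 0x39, 0xd3]
t1 = [0xd3, 0x39, 0xbf, 0xd6, 0x93, 0x6f, 0x75, 0x66]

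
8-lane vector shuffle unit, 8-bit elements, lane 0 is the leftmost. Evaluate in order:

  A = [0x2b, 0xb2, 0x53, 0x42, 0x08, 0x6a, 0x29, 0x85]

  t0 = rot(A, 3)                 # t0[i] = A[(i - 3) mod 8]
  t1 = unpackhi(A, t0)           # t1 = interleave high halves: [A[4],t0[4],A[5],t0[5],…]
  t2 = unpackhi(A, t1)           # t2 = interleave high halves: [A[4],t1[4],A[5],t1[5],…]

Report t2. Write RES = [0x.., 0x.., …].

RES = [ 0x08  0x29  0x6a  0x42  0x29  0x85  0x85  0x08 ]

t0 = [0x6a, 0x29, 0x85, 0x2b, 0xb2, 0x53, 0x42, 0x08]
t1 = [0x08, 0xb2, 0x6a, 0x53, 0x29, 0x42, 0x85, 0x08]
t2 = [0x08, 0x29, 0x6a, 0x42, 0x29, 0x85, 0x85, 0x08]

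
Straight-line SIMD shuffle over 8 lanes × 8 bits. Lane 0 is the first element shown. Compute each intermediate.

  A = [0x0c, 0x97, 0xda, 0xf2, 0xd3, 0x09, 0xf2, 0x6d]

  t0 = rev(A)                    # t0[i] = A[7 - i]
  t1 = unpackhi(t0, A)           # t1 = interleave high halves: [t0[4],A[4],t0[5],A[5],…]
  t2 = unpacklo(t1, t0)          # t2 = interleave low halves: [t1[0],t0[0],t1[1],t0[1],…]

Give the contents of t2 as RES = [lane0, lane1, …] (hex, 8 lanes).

RES = [0xf2, 0x6d, 0xd3, 0xf2, 0xda, 0x09, 0x09, 0xd3]

t0 = [0x6d, 0xf2, 0x09, 0xd3, 0xf2, 0xda, 0x97, 0x0c]
t1 = [0xf2, 0xd3, 0xda, 0x09, 0x97, 0xf2, 0x0c, 0x6d]
t2 = [0xf2, 0x6d, 0xd3, 0xf2, 0xda, 0x09, 0x09, 0xd3]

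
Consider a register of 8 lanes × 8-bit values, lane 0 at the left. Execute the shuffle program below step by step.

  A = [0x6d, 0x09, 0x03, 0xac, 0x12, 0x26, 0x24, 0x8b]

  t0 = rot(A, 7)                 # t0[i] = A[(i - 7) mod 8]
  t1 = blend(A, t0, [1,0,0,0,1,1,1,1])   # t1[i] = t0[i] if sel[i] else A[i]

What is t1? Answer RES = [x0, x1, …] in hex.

→ t0 |09|03|ac|12|26|24|8b|6d|
→ t1 |09|09|03|ac|26|24|8b|6d|

RES = [ 0x09  0x09  0x03  0xac  0x26  0x24  0x8b  0x6d ]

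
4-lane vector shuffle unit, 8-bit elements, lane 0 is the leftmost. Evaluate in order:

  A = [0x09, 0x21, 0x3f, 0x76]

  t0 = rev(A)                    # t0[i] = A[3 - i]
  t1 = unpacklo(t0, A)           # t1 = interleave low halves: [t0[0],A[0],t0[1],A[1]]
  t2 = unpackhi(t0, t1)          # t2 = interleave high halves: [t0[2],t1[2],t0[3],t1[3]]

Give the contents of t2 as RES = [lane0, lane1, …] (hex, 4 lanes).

  t0: 76 3f 21 09
  t1: 76 09 3f 21
  t2: 21 3f 09 21

RES = [0x21, 0x3f, 0x09, 0x21]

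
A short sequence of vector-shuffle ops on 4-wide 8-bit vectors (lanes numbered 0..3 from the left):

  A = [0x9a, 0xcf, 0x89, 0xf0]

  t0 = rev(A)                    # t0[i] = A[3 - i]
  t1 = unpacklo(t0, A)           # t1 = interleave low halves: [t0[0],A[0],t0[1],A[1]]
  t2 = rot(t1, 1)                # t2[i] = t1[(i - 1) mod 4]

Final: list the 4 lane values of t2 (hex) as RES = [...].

RES = [0xcf, 0xf0, 0x9a, 0x89]

→ t0 |f0|89|cf|9a|
→ t1 |f0|9a|89|cf|
→ t2 |cf|f0|9a|89|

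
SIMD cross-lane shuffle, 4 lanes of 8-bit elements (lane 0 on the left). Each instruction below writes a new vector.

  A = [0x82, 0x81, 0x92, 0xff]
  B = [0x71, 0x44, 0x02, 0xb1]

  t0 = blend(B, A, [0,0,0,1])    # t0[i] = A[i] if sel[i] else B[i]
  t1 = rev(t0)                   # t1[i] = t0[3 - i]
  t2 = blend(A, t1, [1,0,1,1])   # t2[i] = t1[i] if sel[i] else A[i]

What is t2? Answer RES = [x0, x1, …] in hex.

RES = [0xff, 0x81, 0x44, 0x71]

  t0: 71 44 02 ff
  t1: ff 02 44 71
  t2: ff 81 44 71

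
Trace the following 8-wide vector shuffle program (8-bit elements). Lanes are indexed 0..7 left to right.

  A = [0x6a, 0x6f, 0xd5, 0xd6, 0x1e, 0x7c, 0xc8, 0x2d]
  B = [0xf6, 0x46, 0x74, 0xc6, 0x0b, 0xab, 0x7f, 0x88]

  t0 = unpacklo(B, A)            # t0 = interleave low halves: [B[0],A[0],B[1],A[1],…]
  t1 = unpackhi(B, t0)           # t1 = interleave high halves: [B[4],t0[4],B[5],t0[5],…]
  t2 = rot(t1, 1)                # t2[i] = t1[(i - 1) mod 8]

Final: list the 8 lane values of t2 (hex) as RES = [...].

  t0: f6 6a 46 6f 74 d5 c6 d6
  t1: 0b 74 ab d5 7f c6 88 d6
  t2: d6 0b 74 ab d5 7f c6 88

RES = [ 0xd6  0x0b  0x74  0xab  0xd5  0x7f  0xc6  0x88 ]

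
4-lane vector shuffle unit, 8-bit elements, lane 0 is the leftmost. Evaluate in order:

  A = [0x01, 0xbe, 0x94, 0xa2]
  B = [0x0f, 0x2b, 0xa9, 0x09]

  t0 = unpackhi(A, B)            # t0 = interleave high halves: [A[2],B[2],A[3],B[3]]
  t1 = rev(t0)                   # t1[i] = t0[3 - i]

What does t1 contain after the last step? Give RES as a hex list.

RES = [ 0x09  0xa2  0xa9  0x94 ]

→ t0 |94|a9|a2|09|
→ t1 |09|a2|a9|94|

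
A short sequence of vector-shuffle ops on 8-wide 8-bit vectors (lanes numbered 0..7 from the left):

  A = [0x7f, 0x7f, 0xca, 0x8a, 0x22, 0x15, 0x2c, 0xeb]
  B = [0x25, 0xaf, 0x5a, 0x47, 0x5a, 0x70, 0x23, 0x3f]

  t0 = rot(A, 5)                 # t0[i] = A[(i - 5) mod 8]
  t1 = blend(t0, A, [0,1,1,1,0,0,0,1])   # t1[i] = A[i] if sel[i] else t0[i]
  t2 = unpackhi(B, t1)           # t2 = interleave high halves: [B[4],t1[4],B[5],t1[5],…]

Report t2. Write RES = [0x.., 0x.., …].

→ t0 |8a|22|15|2c|eb|7f|7f|ca|
→ t1 |8a|7f|ca|8a|eb|7f|7f|eb|
→ t2 |5a|eb|70|7f|23|7f|3f|eb|

RES = [ 0x5a  0xeb  0x70  0x7f  0x23  0x7f  0x3f  0xeb ]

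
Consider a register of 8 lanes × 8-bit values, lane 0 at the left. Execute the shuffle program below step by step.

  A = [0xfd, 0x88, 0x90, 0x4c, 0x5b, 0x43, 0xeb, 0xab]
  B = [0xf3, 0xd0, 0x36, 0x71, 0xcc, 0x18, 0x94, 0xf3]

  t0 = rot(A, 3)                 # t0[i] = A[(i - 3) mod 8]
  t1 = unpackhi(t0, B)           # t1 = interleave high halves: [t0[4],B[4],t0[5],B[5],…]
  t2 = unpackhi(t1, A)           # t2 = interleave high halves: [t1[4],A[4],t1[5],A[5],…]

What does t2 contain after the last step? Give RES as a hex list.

RES = [0x4c, 0x5b, 0x94, 0x43, 0x5b, 0xeb, 0xf3, 0xab]

t0 = [0x43, 0xeb, 0xab, 0xfd, 0x88, 0x90, 0x4c, 0x5b]
t1 = [0x88, 0xcc, 0x90, 0x18, 0x4c, 0x94, 0x5b, 0xf3]
t2 = [0x4c, 0x5b, 0x94, 0x43, 0x5b, 0xeb, 0xf3, 0xab]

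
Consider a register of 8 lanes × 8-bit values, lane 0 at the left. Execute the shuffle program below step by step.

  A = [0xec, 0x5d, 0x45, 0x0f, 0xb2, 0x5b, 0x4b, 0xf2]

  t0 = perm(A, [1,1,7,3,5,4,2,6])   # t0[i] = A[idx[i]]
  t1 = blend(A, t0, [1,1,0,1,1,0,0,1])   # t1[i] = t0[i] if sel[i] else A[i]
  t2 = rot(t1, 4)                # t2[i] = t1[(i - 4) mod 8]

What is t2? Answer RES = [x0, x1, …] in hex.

RES = [0x5b, 0x5b, 0x4b, 0x4b, 0x5d, 0x5d, 0x45, 0x0f]

  t0: 5d 5d f2 0f 5b b2 45 4b
  t1: 5d 5d 45 0f 5b 5b 4b 4b
  t2: 5b 5b 4b 4b 5d 5d 45 0f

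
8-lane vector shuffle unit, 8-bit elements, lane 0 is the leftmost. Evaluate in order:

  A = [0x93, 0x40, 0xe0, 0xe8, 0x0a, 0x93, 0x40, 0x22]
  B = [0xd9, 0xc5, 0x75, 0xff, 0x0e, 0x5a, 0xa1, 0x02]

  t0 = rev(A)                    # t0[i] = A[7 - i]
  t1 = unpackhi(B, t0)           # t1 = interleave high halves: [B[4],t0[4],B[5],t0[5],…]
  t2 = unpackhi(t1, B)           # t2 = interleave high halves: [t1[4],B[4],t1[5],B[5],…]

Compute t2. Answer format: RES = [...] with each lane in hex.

→ t0 |22|40|93|0a|e8|e0|40|93|
→ t1 |0e|e8|5a|e0|a1|40|02|93|
→ t2 |a1|0e|40|5a|02|a1|93|02|

RES = [ 0xa1  0x0e  0x40  0x5a  0x02  0xa1  0x93  0x02 ]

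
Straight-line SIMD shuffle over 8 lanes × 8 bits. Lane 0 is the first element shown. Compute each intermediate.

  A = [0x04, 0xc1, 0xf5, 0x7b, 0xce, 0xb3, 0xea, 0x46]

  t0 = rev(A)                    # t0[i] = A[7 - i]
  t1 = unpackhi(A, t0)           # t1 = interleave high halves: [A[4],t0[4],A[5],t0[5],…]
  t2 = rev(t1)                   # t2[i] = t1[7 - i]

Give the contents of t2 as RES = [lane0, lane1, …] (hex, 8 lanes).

RES = [0x04, 0x46, 0xc1, 0xea, 0xf5, 0xb3, 0x7b, 0xce]

  t0: 46 ea b3 ce 7b f5 c1 04
  t1: ce 7b b3 f5 ea c1 46 04
  t2: 04 46 c1 ea f5 b3 7b ce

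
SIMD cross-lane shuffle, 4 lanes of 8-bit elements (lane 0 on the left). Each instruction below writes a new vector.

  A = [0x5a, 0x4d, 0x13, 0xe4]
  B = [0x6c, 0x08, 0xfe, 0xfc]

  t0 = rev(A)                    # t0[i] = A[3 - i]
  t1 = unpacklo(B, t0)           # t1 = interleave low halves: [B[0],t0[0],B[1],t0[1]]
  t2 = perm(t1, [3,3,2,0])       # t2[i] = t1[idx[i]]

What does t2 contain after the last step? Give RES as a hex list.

RES = [ 0x13  0x13  0x08  0x6c ]

  t0: e4 13 4d 5a
  t1: 6c e4 08 13
  t2: 13 13 08 6c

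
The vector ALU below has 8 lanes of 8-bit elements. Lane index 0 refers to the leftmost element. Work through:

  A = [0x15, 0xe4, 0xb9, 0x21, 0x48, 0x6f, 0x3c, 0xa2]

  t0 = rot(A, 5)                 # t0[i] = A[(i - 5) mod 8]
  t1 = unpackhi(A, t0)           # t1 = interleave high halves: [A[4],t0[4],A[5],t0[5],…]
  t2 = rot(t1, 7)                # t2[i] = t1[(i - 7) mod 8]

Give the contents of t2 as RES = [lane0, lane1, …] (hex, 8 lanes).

  t0: 21 48 6f 3c a2 15 e4 b9
  t1: 48 a2 6f 15 3c e4 a2 b9
  t2: a2 6f 15 3c e4 a2 b9 48

RES = [ 0xa2  0x6f  0x15  0x3c  0xe4  0xa2  0xb9  0x48 ]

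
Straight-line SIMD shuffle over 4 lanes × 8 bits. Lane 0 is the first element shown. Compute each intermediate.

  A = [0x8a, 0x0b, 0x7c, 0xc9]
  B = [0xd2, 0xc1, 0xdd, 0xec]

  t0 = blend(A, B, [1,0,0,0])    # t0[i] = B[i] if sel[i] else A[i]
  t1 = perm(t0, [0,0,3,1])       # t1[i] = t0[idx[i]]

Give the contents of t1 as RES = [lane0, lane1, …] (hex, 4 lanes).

RES = [ 0xd2  0xd2  0xc9  0x0b ]

  t0: d2 0b 7c c9
  t1: d2 d2 c9 0b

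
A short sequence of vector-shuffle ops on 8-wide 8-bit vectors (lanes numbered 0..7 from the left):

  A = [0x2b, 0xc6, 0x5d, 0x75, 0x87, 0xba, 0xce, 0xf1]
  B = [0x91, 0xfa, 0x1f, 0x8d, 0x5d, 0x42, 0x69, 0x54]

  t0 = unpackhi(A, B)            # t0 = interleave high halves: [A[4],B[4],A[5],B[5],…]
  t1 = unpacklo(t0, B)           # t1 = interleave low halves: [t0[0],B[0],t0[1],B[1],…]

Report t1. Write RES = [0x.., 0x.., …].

→ t0 |87|5d|ba|42|ce|69|f1|54|
→ t1 |87|91|5d|fa|ba|1f|42|8d|

RES = [0x87, 0x91, 0x5d, 0xfa, 0xba, 0x1f, 0x42, 0x8d]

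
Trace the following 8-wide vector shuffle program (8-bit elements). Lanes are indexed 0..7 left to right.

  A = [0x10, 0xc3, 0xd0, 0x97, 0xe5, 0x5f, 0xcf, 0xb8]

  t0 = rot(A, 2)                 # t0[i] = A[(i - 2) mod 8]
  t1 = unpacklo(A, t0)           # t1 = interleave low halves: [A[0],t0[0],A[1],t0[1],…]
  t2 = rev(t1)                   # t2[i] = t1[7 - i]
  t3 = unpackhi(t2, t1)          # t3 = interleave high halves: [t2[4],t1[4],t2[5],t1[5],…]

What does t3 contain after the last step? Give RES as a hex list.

RES = [0xb8, 0xd0, 0xc3, 0x10, 0xcf, 0x97, 0x10, 0xc3]

→ t0 |cf|b8|10|c3|d0|97|e5|5f|
→ t1 |10|cf|c3|b8|d0|10|97|c3|
→ t2 |c3|97|10|d0|b8|c3|cf|10|
→ t3 |b8|d0|c3|10|cf|97|10|c3|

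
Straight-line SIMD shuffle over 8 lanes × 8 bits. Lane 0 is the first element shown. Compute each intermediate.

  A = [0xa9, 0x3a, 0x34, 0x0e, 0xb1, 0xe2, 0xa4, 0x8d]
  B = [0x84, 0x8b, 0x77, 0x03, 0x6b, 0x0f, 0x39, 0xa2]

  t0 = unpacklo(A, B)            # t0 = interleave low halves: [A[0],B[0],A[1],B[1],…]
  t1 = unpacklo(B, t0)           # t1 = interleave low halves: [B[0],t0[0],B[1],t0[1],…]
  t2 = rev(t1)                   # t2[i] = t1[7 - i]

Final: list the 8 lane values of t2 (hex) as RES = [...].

t0 = [0xa9, 0x84, 0x3a, 0x8b, 0x34, 0x77, 0x0e, 0x03]
t1 = [0x84, 0xa9, 0x8b, 0x84, 0x77, 0x3a, 0x03, 0x8b]
t2 = [0x8b, 0x03, 0x3a, 0x77, 0x84, 0x8b, 0xa9, 0x84]

RES = [0x8b, 0x03, 0x3a, 0x77, 0x84, 0x8b, 0xa9, 0x84]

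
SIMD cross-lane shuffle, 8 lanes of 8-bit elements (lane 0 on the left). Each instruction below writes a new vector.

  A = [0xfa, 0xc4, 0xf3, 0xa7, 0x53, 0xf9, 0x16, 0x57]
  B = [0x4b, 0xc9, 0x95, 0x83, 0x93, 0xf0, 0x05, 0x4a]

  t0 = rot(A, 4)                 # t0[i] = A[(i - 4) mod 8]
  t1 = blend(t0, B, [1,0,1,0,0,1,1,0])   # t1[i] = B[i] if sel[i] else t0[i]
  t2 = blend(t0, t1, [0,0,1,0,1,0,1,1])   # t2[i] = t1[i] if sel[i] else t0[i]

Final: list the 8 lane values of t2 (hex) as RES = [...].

→ t0 |53|f9|16|57|fa|c4|f3|a7|
→ t1 |4b|f9|95|57|fa|f0|05|a7|
→ t2 |53|f9|95|57|fa|c4|05|a7|

RES = [ 0x53  0xf9  0x95  0x57  0xfa  0xc4  0x05  0xa7 ]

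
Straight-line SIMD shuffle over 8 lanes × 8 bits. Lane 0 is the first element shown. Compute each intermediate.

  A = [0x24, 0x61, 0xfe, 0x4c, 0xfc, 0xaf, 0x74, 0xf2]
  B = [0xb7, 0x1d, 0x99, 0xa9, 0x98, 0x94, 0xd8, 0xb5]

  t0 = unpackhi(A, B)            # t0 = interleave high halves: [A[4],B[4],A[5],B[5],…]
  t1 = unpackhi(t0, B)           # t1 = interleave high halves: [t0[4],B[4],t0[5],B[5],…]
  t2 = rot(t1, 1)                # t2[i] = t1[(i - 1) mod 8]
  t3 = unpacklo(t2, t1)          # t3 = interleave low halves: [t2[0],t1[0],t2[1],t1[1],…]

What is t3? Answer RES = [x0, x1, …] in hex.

RES = [ 0xb5  0x74  0x74  0x98  0x98  0xd8  0xd8  0x94 ]

→ t0 |fc|98|af|94|74|d8|f2|b5|
→ t1 |74|98|d8|94|f2|d8|b5|b5|
→ t2 |b5|74|98|d8|94|f2|d8|b5|
→ t3 |b5|74|74|98|98|d8|d8|94|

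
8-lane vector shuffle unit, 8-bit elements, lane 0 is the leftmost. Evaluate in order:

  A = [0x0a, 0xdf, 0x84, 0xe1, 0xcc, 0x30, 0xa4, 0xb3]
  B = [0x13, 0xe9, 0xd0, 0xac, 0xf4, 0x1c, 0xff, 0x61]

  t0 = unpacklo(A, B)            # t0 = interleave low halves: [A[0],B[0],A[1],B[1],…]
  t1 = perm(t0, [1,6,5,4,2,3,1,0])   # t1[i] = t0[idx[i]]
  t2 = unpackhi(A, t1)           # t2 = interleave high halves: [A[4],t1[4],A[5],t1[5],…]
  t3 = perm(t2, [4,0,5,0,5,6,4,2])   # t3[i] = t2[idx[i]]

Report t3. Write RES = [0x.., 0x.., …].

→ t0 |0a|13|df|e9|84|d0|e1|ac|
→ t1 |13|e1|d0|84|df|e9|13|0a|
→ t2 |cc|df|30|e9|a4|13|b3|0a|
→ t3 |a4|cc|13|cc|13|b3|a4|30|

RES = [0xa4, 0xcc, 0x13, 0xcc, 0x13, 0xb3, 0xa4, 0x30]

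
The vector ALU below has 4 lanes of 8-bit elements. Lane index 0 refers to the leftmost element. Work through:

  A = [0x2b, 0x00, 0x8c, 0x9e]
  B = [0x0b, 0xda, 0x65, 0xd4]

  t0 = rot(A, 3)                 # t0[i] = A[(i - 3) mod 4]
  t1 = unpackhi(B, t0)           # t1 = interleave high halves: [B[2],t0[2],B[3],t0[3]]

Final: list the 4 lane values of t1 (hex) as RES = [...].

t0 = [0x00, 0x8c, 0x9e, 0x2b]
t1 = [0x65, 0x9e, 0xd4, 0x2b]

RES = [0x65, 0x9e, 0xd4, 0x2b]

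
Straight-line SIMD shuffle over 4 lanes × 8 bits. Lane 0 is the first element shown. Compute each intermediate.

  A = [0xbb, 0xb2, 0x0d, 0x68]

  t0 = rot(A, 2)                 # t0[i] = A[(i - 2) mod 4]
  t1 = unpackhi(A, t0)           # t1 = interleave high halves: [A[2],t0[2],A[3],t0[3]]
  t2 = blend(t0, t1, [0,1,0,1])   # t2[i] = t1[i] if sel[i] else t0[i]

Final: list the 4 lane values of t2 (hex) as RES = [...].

RES = [0x0d, 0xbb, 0xbb, 0xb2]

t0 = [0x0d, 0x68, 0xbb, 0xb2]
t1 = [0x0d, 0xbb, 0x68, 0xb2]
t2 = [0x0d, 0xbb, 0xbb, 0xb2]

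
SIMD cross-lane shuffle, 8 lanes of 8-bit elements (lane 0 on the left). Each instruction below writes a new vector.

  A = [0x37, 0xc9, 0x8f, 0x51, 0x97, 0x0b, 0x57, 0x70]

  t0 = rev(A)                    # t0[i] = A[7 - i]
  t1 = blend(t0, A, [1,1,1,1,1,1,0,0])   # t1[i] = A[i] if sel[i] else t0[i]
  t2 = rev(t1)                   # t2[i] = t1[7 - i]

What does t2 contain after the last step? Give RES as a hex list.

→ t0 |70|57|0b|97|51|8f|c9|37|
→ t1 |37|c9|8f|51|97|0b|c9|37|
→ t2 |37|c9|0b|97|51|8f|c9|37|

RES = [ 0x37  0xc9  0x0b  0x97  0x51  0x8f  0xc9  0x37 ]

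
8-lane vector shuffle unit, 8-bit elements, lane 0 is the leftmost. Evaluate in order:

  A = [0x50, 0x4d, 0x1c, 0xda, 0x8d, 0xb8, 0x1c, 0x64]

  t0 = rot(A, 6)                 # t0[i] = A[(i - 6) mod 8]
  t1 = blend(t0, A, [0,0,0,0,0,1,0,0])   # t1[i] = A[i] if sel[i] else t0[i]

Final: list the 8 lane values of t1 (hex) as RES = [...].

RES = [ 0x1c  0xda  0x8d  0xb8  0x1c  0xb8  0x50  0x4d ]

t0 = [0x1c, 0xda, 0x8d, 0xb8, 0x1c, 0x64, 0x50, 0x4d]
t1 = [0x1c, 0xda, 0x8d, 0xb8, 0x1c, 0xb8, 0x50, 0x4d]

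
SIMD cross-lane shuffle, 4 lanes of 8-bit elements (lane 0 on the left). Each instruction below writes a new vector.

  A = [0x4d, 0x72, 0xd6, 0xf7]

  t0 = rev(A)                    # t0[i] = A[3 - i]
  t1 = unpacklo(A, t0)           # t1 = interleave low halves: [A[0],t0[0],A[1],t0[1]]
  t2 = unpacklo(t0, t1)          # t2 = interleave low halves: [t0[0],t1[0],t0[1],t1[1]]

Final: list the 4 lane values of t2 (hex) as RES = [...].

RES = [0xf7, 0x4d, 0xd6, 0xf7]

→ t0 |f7|d6|72|4d|
→ t1 |4d|f7|72|d6|
→ t2 |f7|4d|d6|f7|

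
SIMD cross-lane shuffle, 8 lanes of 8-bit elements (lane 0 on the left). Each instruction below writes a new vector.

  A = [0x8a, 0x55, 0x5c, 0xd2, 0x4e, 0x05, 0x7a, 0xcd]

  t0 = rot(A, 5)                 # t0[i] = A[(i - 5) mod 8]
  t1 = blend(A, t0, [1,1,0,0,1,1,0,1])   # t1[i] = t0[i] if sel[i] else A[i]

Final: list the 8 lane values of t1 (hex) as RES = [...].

RES = [ 0xd2  0x4e  0x5c  0xd2  0xcd  0x8a  0x7a  0x5c ]

t0 = [0xd2, 0x4e, 0x05, 0x7a, 0xcd, 0x8a, 0x55, 0x5c]
t1 = [0xd2, 0x4e, 0x5c, 0xd2, 0xcd, 0x8a, 0x7a, 0x5c]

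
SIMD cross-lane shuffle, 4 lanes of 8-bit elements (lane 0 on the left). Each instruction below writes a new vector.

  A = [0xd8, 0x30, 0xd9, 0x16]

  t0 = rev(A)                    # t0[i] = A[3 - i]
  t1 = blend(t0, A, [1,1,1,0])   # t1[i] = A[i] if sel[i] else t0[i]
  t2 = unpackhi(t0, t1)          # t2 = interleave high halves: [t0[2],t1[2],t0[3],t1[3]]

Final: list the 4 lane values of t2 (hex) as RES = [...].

→ t0 |16|d9|30|d8|
→ t1 |d8|30|d9|d8|
→ t2 |30|d9|d8|d8|

RES = [ 0x30  0xd9  0xd8  0xd8 ]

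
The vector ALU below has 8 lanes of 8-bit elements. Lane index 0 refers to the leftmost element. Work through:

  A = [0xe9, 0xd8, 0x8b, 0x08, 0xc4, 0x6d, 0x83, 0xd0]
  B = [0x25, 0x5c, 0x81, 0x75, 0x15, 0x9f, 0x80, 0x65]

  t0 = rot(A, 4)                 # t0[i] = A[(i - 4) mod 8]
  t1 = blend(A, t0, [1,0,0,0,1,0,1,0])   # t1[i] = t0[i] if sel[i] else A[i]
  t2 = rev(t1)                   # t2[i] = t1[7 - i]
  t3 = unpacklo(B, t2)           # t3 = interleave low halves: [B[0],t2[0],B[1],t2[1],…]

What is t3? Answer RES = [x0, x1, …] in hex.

RES = [ 0x25  0xd0  0x5c  0x8b  0x81  0x6d  0x75  0xe9 ]

t0 = [0xc4, 0x6d, 0x83, 0xd0, 0xe9, 0xd8, 0x8b, 0x08]
t1 = [0xc4, 0xd8, 0x8b, 0x08, 0xe9, 0x6d, 0x8b, 0xd0]
t2 = [0xd0, 0x8b, 0x6d, 0xe9, 0x08, 0x8b, 0xd8, 0xc4]
t3 = [0x25, 0xd0, 0x5c, 0x8b, 0x81, 0x6d, 0x75, 0xe9]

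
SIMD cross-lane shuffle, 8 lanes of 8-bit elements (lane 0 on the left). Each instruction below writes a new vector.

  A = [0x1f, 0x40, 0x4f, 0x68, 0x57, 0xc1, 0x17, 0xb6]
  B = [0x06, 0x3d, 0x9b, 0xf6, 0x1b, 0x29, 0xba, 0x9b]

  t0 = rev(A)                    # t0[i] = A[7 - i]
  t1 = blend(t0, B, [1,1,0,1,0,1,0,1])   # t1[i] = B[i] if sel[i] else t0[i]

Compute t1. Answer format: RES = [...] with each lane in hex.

→ t0 |b6|17|c1|57|68|4f|40|1f|
→ t1 |06|3d|c1|f6|68|29|40|9b|

RES = [ 0x06  0x3d  0xc1  0xf6  0x68  0x29  0x40  0x9b ]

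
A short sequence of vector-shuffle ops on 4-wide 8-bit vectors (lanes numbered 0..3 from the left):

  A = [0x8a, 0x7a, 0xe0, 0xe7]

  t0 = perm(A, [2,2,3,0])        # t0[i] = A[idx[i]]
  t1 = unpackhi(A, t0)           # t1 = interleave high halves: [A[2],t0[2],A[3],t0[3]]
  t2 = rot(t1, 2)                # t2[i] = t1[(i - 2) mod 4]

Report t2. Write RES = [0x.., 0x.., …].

RES = [0xe7, 0x8a, 0xe0, 0xe7]

  t0: e0 e0 e7 8a
  t1: e0 e7 e7 8a
  t2: e7 8a e0 e7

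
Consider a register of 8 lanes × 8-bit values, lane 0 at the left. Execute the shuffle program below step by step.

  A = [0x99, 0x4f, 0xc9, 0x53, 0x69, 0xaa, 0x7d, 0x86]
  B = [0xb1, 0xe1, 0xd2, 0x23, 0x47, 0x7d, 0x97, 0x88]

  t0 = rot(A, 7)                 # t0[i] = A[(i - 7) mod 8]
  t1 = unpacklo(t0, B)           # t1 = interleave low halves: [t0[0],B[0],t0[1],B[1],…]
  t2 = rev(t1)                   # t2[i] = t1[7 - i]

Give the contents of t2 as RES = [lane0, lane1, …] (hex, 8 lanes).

RES = [ 0x23  0x69  0xd2  0x53  0xe1  0xc9  0xb1  0x4f ]

  t0: 4f c9 53 69 aa 7d 86 99
  t1: 4f b1 c9 e1 53 d2 69 23
  t2: 23 69 d2 53 e1 c9 b1 4f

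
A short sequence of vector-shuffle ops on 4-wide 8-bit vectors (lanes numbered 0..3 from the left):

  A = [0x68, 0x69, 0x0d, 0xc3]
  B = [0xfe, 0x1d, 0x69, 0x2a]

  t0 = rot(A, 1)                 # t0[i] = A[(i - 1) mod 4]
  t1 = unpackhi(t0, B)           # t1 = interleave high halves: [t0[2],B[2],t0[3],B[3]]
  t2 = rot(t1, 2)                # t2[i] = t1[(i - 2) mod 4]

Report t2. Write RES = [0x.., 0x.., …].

RES = [0x0d, 0x2a, 0x69, 0x69]

  t0: c3 68 69 0d
  t1: 69 69 0d 2a
  t2: 0d 2a 69 69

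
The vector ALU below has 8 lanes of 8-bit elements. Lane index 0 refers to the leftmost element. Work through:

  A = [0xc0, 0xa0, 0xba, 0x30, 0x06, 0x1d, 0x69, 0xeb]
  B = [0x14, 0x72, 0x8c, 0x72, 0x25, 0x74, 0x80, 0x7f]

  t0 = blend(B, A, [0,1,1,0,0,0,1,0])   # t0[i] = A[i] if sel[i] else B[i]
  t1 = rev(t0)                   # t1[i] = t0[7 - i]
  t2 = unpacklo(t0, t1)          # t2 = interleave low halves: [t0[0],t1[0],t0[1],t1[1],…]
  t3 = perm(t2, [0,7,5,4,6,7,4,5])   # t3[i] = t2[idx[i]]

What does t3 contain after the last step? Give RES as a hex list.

RES = [ 0x14  0x25  0x74  0xba  0x72  0x25  0xba  0x74 ]

t0 = [0x14, 0xa0, 0xba, 0x72, 0x25, 0x74, 0x69, 0x7f]
t1 = [0x7f, 0x69, 0x74, 0x25, 0x72, 0xba, 0xa0, 0x14]
t2 = [0x14, 0x7f, 0xa0, 0x69, 0xba, 0x74, 0x72, 0x25]
t3 = [0x14, 0x25, 0x74, 0xba, 0x72, 0x25, 0xba, 0x74]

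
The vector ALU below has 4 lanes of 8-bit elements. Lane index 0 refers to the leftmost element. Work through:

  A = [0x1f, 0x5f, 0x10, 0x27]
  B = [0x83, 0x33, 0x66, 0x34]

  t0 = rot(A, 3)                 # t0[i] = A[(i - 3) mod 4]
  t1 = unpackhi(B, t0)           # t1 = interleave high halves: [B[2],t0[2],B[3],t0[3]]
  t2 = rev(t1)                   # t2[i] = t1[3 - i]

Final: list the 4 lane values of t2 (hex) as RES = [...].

RES = [0x1f, 0x34, 0x27, 0x66]

→ t0 |5f|10|27|1f|
→ t1 |66|27|34|1f|
→ t2 |1f|34|27|66|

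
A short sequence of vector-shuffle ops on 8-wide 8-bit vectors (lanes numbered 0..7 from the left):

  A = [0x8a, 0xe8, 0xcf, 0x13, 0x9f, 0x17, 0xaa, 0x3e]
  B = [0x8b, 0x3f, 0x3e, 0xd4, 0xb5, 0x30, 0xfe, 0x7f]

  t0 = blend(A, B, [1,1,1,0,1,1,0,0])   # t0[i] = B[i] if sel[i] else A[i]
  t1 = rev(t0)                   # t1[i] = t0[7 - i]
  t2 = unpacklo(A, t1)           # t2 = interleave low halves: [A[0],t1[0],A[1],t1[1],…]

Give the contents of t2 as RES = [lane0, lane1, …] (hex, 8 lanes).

RES = [ 0x8a  0x3e  0xe8  0xaa  0xcf  0x30  0x13  0xb5 ]

t0 = [0x8b, 0x3f, 0x3e, 0x13, 0xb5, 0x30, 0xaa, 0x3e]
t1 = [0x3e, 0xaa, 0x30, 0xb5, 0x13, 0x3e, 0x3f, 0x8b]
t2 = [0x8a, 0x3e, 0xe8, 0xaa, 0xcf, 0x30, 0x13, 0xb5]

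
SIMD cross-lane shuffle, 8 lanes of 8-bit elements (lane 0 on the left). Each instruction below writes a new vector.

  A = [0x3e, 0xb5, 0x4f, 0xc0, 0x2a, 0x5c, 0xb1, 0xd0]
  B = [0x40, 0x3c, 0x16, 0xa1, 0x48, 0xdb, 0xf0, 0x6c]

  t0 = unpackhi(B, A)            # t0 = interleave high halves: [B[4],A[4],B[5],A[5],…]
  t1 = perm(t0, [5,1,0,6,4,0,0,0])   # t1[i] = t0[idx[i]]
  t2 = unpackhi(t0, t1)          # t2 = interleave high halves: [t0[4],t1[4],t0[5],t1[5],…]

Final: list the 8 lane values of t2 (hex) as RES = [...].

RES = [0xf0, 0xf0, 0xb1, 0x48, 0x6c, 0x48, 0xd0, 0x48]

t0 = [0x48, 0x2a, 0xdb, 0x5c, 0xf0, 0xb1, 0x6c, 0xd0]
t1 = [0xb1, 0x2a, 0x48, 0x6c, 0xf0, 0x48, 0x48, 0x48]
t2 = [0xf0, 0xf0, 0xb1, 0x48, 0x6c, 0x48, 0xd0, 0x48]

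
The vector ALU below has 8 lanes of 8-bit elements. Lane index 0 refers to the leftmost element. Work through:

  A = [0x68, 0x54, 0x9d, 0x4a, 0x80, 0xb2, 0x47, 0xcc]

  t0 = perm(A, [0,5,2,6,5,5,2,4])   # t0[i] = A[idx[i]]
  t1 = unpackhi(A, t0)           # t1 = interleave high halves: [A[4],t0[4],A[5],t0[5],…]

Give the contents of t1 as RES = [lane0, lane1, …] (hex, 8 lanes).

  t0: 68 b2 9d 47 b2 b2 9d 80
  t1: 80 b2 b2 b2 47 9d cc 80

RES = [0x80, 0xb2, 0xb2, 0xb2, 0x47, 0x9d, 0xcc, 0x80]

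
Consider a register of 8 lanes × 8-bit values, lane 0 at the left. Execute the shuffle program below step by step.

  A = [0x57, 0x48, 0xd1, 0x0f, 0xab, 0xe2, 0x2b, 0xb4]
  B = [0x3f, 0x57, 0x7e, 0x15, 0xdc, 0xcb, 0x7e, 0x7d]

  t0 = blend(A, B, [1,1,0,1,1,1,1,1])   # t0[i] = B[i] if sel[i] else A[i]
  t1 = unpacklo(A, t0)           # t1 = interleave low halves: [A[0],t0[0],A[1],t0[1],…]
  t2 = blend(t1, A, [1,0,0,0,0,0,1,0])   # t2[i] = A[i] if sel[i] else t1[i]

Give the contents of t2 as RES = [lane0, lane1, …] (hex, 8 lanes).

RES = [ 0x57  0x3f  0x48  0x57  0xd1  0xd1  0x2b  0x15 ]

→ t0 |3f|57|d1|15|dc|cb|7e|7d|
→ t1 |57|3f|48|57|d1|d1|0f|15|
→ t2 |57|3f|48|57|d1|d1|2b|15|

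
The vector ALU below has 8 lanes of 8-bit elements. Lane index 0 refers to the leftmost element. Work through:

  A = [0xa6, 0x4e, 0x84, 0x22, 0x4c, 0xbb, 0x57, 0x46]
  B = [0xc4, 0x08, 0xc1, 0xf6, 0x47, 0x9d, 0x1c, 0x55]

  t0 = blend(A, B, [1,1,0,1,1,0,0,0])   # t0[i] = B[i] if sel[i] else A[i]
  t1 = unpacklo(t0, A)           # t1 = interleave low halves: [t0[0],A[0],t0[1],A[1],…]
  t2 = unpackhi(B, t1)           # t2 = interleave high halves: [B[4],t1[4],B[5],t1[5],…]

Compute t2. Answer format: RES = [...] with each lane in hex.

RES = [0x47, 0x84, 0x9d, 0x84, 0x1c, 0xf6, 0x55, 0x22]

t0 = [0xc4, 0x08, 0x84, 0xf6, 0x47, 0xbb, 0x57, 0x46]
t1 = [0xc4, 0xa6, 0x08, 0x4e, 0x84, 0x84, 0xf6, 0x22]
t2 = [0x47, 0x84, 0x9d, 0x84, 0x1c, 0xf6, 0x55, 0x22]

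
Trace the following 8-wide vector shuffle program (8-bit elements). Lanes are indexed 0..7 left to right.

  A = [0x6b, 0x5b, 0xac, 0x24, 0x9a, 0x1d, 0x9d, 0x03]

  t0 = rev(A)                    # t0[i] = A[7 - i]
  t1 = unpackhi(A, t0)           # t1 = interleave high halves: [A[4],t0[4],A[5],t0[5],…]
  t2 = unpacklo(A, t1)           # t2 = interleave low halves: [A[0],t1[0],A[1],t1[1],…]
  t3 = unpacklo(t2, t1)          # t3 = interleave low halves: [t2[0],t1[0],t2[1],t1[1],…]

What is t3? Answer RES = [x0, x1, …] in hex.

  t0: 03 9d 1d 9a 24 ac 5b 6b
  t1: 9a 24 1d ac 9d 5b 03 6b
  t2: 6b 9a 5b 24 ac 1d 24 ac
  t3: 6b 9a 9a 24 5b 1d 24 ac

RES = [0x6b, 0x9a, 0x9a, 0x24, 0x5b, 0x1d, 0x24, 0xac]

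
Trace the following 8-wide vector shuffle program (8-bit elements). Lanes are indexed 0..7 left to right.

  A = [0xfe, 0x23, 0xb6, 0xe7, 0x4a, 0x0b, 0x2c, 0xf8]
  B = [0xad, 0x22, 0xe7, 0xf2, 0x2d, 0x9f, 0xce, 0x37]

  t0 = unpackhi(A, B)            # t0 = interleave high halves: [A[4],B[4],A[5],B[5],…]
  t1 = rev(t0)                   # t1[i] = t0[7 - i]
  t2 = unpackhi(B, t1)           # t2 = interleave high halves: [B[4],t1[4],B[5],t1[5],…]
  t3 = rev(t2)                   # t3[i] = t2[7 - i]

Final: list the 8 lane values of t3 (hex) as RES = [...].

t0 = [0x4a, 0x2d, 0x0b, 0x9f, 0x2c, 0xce, 0xf8, 0x37]
t1 = [0x37, 0xf8, 0xce, 0x2c, 0x9f, 0x0b, 0x2d, 0x4a]
t2 = [0x2d, 0x9f, 0x9f, 0x0b, 0xce, 0x2d, 0x37, 0x4a]
t3 = [0x4a, 0x37, 0x2d, 0xce, 0x0b, 0x9f, 0x9f, 0x2d]

RES = [0x4a, 0x37, 0x2d, 0xce, 0x0b, 0x9f, 0x9f, 0x2d]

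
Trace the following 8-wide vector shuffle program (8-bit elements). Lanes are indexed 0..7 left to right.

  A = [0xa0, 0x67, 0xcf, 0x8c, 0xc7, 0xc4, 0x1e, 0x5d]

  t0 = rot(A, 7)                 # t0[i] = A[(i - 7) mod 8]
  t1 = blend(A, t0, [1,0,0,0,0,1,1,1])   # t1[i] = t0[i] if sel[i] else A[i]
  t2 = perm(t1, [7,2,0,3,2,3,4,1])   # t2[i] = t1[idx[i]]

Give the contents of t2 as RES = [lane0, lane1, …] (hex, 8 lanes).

t0 = [0x67, 0xcf, 0x8c, 0xc7, 0xc4, 0x1e, 0x5d, 0xa0]
t1 = [0x67, 0x67, 0xcf, 0x8c, 0xc7, 0x1e, 0x5d, 0xa0]
t2 = [0xa0, 0xcf, 0x67, 0x8c, 0xcf, 0x8c, 0xc7, 0x67]

RES = [0xa0, 0xcf, 0x67, 0x8c, 0xcf, 0x8c, 0xc7, 0x67]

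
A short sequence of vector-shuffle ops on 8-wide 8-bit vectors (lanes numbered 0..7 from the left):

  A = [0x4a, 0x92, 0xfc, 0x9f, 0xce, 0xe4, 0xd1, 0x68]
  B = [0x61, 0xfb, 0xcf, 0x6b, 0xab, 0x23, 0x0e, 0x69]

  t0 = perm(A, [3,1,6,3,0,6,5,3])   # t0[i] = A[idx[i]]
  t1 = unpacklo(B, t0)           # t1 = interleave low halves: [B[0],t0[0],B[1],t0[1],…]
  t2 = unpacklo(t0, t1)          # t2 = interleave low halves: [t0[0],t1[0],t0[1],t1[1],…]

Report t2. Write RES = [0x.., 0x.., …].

RES = [0x9f, 0x61, 0x92, 0x9f, 0xd1, 0xfb, 0x9f, 0x92]

  t0: 9f 92 d1 9f 4a d1 e4 9f
  t1: 61 9f fb 92 cf d1 6b 9f
  t2: 9f 61 92 9f d1 fb 9f 92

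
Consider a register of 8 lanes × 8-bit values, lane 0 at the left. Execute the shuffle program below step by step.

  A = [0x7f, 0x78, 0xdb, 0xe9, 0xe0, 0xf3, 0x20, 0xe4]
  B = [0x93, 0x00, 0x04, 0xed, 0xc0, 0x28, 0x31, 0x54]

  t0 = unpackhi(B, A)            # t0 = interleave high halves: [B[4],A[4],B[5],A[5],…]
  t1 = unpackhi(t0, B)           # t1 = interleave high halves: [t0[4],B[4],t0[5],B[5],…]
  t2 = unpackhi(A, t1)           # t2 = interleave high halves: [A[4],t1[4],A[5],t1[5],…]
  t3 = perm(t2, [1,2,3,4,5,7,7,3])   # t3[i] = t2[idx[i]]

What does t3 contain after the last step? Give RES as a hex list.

→ t0 |c0|e0|28|f3|31|20|54|e4|
→ t1 |31|c0|20|28|54|31|e4|54|
→ t2 |e0|54|f3|31|20|e4|e4|54|
→ t3 |54|f3|31|20|e4|54|54|31|

RES = [ 0x54  0xf3  0x31  0x20  0xe4  0x54  0x54  0x31 ]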